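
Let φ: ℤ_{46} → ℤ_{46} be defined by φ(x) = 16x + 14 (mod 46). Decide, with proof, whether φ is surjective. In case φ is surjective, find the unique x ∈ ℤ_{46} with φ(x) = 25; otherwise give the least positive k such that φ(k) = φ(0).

23

Recall: surjectivity means every element of the codomain has a preimage under φ.
Since gcd(16, 46) = 2, we have 16x ≡ 0 (mod 2) for all x, so φ(x) ≡ 0 (mod 2).
But 1 ≢ 0 (mod 2), so 1 ∈ ℤ_{46} has no preimage. Therefore φ is not surjective.
Since φ is not surjective, we find the least positive k with φ(k) = φ(0): this means 16k ≡ 0 (mod 46), i.e. 46 ∣ 16k. Since gcd(16, 46) = 2, dividing through by 2 this holds exactly when 23 ∣ 8k, and as gcd(8, 23) = 1, exactly when 23 ∣ k.
The smallest positive such k is 23.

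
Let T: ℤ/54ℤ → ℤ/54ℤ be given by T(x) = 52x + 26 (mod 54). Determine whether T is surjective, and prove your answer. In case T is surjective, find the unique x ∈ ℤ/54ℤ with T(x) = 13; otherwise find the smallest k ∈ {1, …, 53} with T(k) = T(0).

Recall: T is surjective if every y in the codomain equals T(x) for some x in the domain.
Since gcd(52, 54) = 2, we have 52x ≡ 0 (mod 2) for all x, so T(x) ≡ 0 (mod 2).
But 1 ≢ 0 (mod 2), so 1 ∈ ℤ/54ℤ has no preimage. Thus T is not surjective.
Since T is not surjective, we find the least positive k with T(k) = T(0): this means 52k ≡ 0 (mod 54), i.e. 54 ∣ 52k. Since gcd(52, 54) = 2, dividing through by 2 this holds exactly when 27 ∣ 26k, and as gcd(26, 27) = 1, exactly when 27 ∣ k.
The smallest positive such k is 27.

27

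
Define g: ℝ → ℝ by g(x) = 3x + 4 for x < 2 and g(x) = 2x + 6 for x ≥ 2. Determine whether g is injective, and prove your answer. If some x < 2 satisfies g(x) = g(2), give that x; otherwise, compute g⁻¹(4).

Both pieces are strictly increasing (slopes 3 and 2), so each is injective on its own interval.
The left piece maps (−∞, 2) onto (−∞, 10); the right piece maps [2, ∞) onto [10, ∞).
These images are disjoint, so no value is attained by both pieces. Therefore g is injective.
Because the two images are disjoint, no x < 2 has g(x) = g(2), so we compute g⁻¹(4): 4 lies in (−∞, 10), so solve 3x + 4 = 4: x = (4 − 4)/3 = 0.

0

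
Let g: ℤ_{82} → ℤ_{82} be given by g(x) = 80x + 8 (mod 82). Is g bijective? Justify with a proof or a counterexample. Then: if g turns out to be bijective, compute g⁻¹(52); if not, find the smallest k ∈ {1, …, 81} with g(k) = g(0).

41

We have gcd(80, 82) = 2 > 1. Taking s = 0 and t = 41: g(0) = 8 and g(41) = 80·41 + 8 = 3288 ≡ 8 (mod 82).
So g(0) = g(41) while 0 ≠ 41, therefore g is not injective, hence not bijective.
Since g is not bijective, we find the least positive k with g(k) = g(0): this means 80k ≡ 0 (mod 82), i.e. 82 ∣ 80k. Since gcd(80, 82) = 2, dividing through by 2 this holds exactly when 41 ∣ 40k, and as gcd(40, 41) = 1, exactly when 41 ∣ k.
The smallest positive such k is 41.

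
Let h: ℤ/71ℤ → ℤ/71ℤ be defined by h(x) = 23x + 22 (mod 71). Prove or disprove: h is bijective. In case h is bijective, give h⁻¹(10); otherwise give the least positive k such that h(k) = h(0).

18

If h(a) = h(b), then 23a ≡ 23b (mod 71). Because gcd(23, 71) = 1, we may cancel 23 to get a ≡ b (mod 71).
We now compute 23⁻¹ mod 71 explicitly. Euclid's algorithm: 71 = 3·23 + 2, 23 = 11·2 + 1; back-substituting gives 1 = 34·23 − 11·71, so 23⁻¹ ≡ 34 (mod 71).
Then y ↦ 34(y − 22) is a two-sided inverse to h, so every y ∈ ℤ/71ℤ has a preimage.
Thus h is bijective.
Since h is bijective, we find h⁻¹(10): we need 23x ≡ 10 − 22 ≡ 59 (mod 71). Using 23⁻¹ = 34: x ≡ 34·59 = 2006 = 28·71 + 18, so x = 18.
Check: h(18) = 23·18 + 22 = 436 = 6·71 + 10 ≡ 10 (mod 71).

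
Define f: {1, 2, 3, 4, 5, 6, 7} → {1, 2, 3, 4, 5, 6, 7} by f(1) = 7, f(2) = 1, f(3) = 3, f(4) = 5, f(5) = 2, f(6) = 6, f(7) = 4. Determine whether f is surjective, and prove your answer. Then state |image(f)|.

7

Every element of the codomain has a preimage: 1 = f(2), 2 = f(5), 3 = f(3), 4 = f(7), 5 = f(4), 6 = f(6), 7 = f(1).
So f is surjective.
The image of f is {1, 2, 3, 4, 5, 6, 7}, which has 7 elements.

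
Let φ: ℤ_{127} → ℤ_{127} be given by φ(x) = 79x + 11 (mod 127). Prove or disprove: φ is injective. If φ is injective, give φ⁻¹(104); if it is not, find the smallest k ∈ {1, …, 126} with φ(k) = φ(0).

Recall that φ is injective if φ(x_1) = φ(x_2) implies x_1 = x_2.
Suppose φ(x_1) = φ(x_2) in ℤ_{127}. Then 79x_1 + 11 ≡ 79x_2 + 11 (mod 127), therefore 79(x_1 − x_2) ≡ 0 (mod 127).
Since gcd(79, 127) = 1, 79 is invertible modulo 127, hence x_1 − x_2 ≡ 0 (mod 127), i.e. x_1 = x_2.
Hence φ is injective.
We now compute 79⁻¹ mod 127 explicitly. Euclid's algorithm: 127 = 1·79 + 48, 79 = 1·48 + 31, 48 = 1·31 + 17, 31 = 1·17 + 14, 17 = 1·14 + 3, 14 = 4·3 + 2, 3 = 1·2 + 1; back-substituting gives 1 = 82·79 − 51·127, so 79⁻¹ ≡ 82 (mod 127).
Since φ is injective, we find φ⁻¹(104): we need 79x ≡ 104 − 11 ≡ 93 (mod 127). Using 79⁻¹ = 82: x ≡ 82·93 = 7626 = 60·127 + 6, so x = 6.
Check: φ(6) = 79·6 + 11 = 485 = 3·127 + 104 ≡ 104 (mod 127).

6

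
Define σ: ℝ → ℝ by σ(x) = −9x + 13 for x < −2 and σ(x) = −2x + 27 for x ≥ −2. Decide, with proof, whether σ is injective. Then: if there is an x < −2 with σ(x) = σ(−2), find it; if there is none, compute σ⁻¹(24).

3/2

Both pieces are strictly decreasing (slopes −9 and −2), so each is injective on its own interval.
The left piece maps (−∞, −2) onto (31, ∞); the right piece maps [−2, ∞) onto (−∞, 31].
These images are disjoint, so no value is attained by both pieces. Hence σ is injective.
Because the two images are disjoint, no x < −2 has σ(x) = σ(−2), so we compute σ⁻¹(24): 24 lies in (−∞, 31], so solve −2x + 27 = 24: x = (24 − 27)/(−2) = 3/2.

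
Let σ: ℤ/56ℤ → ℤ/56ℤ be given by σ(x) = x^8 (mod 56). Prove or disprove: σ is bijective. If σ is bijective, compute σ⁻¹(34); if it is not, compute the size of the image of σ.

8

σ(6): Repeated squaring mod 56: 6^1 ≡ 6, 6^2 ≡ 6² = 36, 6^4 ≡ 36² = 1296 ≡ 8, 6^8 ≡ 8² = 64 ≡ 8. So 6^8 ≡ 8 (mod 56).
σ(8): Repeated squaring mod 56: 8^1 ≡ 8, 8^2 ≡ 8² = 64 ≡ 8, 8^4 ≡ 8² = 64 ≡ 8, 8^8 ≡ 8² = 64 ≡ 8. So 8^8 ≡ 8 (mod 56).
So σ(6) = σ(8) = 8 while 6 ≠ 8, hence σ is not injective, hence not bijective.
Since σ is not bijective, we determine |image(σ)|. Computing x^8 mod 56 for each x (by repeated squaring, reducing mod 56 at every step), the values σ(0), σ(1), …, σ(55) are: 0, 1, 32, 9, 16, 25, 8, 49, 8, 25, 16, 9, 32, 1, 0, 1, 32, 9, 16, 25, 8, 49, 8, 25, 16, 9, 32, 1, 0, 1, 32, 9, 16, 25, 8, 49, 8, 25, 16, 9, 32, 1, 0, 1, 32, 9, 16, 25, 8, 49, 8, 25, 16, 9, 32, 1.
The distinct values are {0, 1, 8, 9, 16, 25, 32, 49}; there are 8 of them.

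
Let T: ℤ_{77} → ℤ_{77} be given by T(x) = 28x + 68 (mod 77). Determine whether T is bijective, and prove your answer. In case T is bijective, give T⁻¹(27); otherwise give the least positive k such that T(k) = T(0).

We have gcd(28, 77) = 7 > 1. Taking s = 0 and t = 11: T(0) = 68 and T(11) = 28·11 + 68 = 376 ≡ 68 (mod 77).
So T(0) = T(11) while 0 ≠ 11, thus T is not injective, hence not bijective.
Since T is not bijective, we find the least positive k with T(k) = T(0): this means 28k ≡ 0 (mod 77), i.e. 77 ∣ 28k. Since gcd(28, 77) = 7, dividing through by 7 this holds exactly when 11 ∣ 4k, and as gcd(4, 11) = 1, exactly when 11 ∣ k.
The smallest positive such k is 11.

11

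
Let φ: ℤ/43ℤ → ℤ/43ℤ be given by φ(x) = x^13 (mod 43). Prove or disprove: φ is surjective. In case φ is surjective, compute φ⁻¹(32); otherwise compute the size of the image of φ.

39

Since 43 is prime, the nonzero elements of ℤ/43ℤ form a cyclic group of order 42.
As gcd(13, 42) = 1, raising to the 13th power is a bijection on this group: if u^13 ≡ v^13 then (uv^{−1})^13 = 1, and the only element of order dividing gcd(13, 42) = 1 is 1, so u = v.
With φ(0) = 0 this makes φ injective on all of ℤ/43ℤ, hence bijective (finite equal-size domain and codomain). In particular φ is surjective.
Since φ is surjective, we find the preimage of 32. The inverse of x ↦ x^13 on (ℤ/43ℤ)^× is x ↦ x^13, because 13·13 = 169 = 4·42 + 1 ≡ 1 (mod 42) and x^{42} = 1 for x ≠ 0 (Fermat). So φ⁻¹(32) = 32^13 mod 43.
Repeated squaring mod 43: 32^1 ≡ 32, 32^2 ≡ 32² = 1024 ≡ 35, 32^4 ≡ 35² = 1225 ≡ 21, 32^8 ≡ 21² = 441 ≡ 11. Since 13 = 8 + 4 + 1, 32^13 ≡ 11·21·32: 11·21 = 231 ≡ 16, then 16·32 = 512 ≡ 39. So 32^13 ≡ 39 (mod 43).
Hence φ⁻¹(32) = 39.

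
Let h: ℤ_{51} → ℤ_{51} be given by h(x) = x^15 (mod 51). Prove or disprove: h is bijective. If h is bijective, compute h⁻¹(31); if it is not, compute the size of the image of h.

28

Computing x^15 mod 51 for each x (by repeated squaring, reducing mod 51 at every step), the values h(0), h(1), …, h(50) are: 0, 1, 26, 6, 13, 41, 3, 22, 32, 36, 46, 14, 27, 4, 11, 42, 16, 17, 18, 43, 23, 30, 7, 20, 39, 49, 2, 12, 31, 44, 21, 28, 8, 33, 34, 35, 9, 40, 47, 24, 37, 5, 15, 19, 29, 48, 10, 38, 45, 25, 50.
Every element of ℤ_{51} appears exactly once in this list, so h is a bijection, and in particular bijective.
Since h is bijective, we read off the preimage of 31 from the same table: h(28) = 31, so h⁻¹(31) = 28.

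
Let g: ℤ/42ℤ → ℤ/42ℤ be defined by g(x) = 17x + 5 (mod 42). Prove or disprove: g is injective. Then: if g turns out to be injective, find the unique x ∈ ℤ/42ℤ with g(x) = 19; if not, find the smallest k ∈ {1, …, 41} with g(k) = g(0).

Recall: g is injective when g(s) = g(t) forces s = t.
Suppose g(s) = g(t) in ℤ/42ℤ. Then 17s + 5 ≡ 17t + 5 (mod 42), thus 17(s − t) ≡ 0 (mod 42).
Since gcd(17, 42) = 1, 17 is invertible modulo 42, thus s − t ≡ 0 (mod 42), i.e. s = t.
So g is injective.
We now compute 17⁻¹ mod 42 explicitly. Euclid's algorithm: 42 = 2·17 + 8, 17 = 2·8 + 1; back-substituting gives 1 = 5·17 − 2·42, so 17⁻¹ ≡ 5 (mod 42).
Since g is injective, we compute g⁻¹(19): solve 17x + 5 ≡ 19 (mod 42), i.e. 17x ≡ 14 (mod 42).
Multiplying by 17⁻¹ = 5 gives x ≡ 5·14 = 70 = 1·42 + 28 ≡ 28 (mod 42).
Check: g(28) = 17·28 + 5 = 481 = 11·42 + 19 ≡ 19 (mod 42).

28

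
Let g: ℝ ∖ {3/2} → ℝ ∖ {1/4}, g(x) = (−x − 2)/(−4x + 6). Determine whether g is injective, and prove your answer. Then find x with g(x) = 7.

Suppose g(u) = g(v). Cross-multiplying: (−u − 2)(−4v + 6) = (−v − 2)(−4u + 6).
Expanding both sides and cancelling the symmetric terms leaves −14·(u − v) = 0. Since −14 ≠ 0, u = v. Therefore g is injective.
Solving g(x) = 7: cross-multiplying gives −x − 2 = 7(−4x + 6), which rearranges to 27x = 44, so x = 44/27.

44/27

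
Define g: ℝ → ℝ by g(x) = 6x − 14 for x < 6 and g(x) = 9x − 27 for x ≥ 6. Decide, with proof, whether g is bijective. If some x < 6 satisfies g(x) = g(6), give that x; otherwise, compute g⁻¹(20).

17/3

Both pieces are strictly increasing (slopes 6 and 9), so each is injective on its own interval.
The left piece maps (−∞, 6) onto (−∞, 22); the right piece maps [6, ∞) onto [27, ∞).
The images leave a gap (22 has no preimage), so g is not surjective, hence not bijective.
Because the two images are disjoint, no x < 6 has g(x) = g(6), so we compute g⁻¹(20): 20 lies in (−∞, 22), so solve 6x − 14 = 20: x = (20 + 14)/6 = 17/3.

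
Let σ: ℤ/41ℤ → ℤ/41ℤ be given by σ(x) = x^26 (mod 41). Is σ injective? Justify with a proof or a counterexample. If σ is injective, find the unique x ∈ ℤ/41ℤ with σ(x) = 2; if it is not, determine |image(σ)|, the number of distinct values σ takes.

σ(20): Repeated squaring mod 41: 20^1 ≡ 20, 20^2 ≡ 20² = 400 ≡ 31, 20^4 ≡ 31² = 961 ≡ 18, 20^8 ≡ 18² = 324 ≡ 37, 20^16 ≡ 37² = 1369 ≡ 16. Since 26 = 16 + 8 + 2, 20^26 ≡ 16·37·31: 16·37 = 592 ≡ 18, then 18·31 = 558 ≡ 25. So 20^26 ≡ 25 (mod 41).
σ(21): Repeated squaring mod 41: 21^1 ≡ 21, 21^2 ≡ 21² = 441 ≡ 31, 21^4 ≡ 31² = 961 ≡ 18, 21^8 ≡ 18² = 324 ≡ 37, 21^16 ≡ 37² = 1369 ≡ 16. Since 26 = 16 + 8 + 2, 21^26 ≡ 16·37·31: 16·37 = 592 ≡ 18, then 18·31 = 558 ≡ 25. So 21^26 ≡ 25 (mod 41).
So σ(20) = σ(21) = 25 while 20 ≠ 21, hence σ is not injective.
Since σ is not injective, we determine |image(σ)|. Computing x^26 mod 41 for each x (by repeated squaring, reducing mod 41 at every step), the values σ(0), σ(1), …, σ(40) are: 0, 1, 23, 9, 37, 4, 2, 21, 31, 40, 10, 8, 5, 39, 32, 36, 16, 33, 18, 20, 25, 25, 20, 18, 33, 16, 36, 32, 39, 5, 8, 10, 40, 31, 21, 2, 4, 37, 9, 23, 1.
The distinct values are {0, 1, 2, 4, 5, 8, 9, 10, 16, 18, 20, 21, 23, 25, 31, 32, 33, 36, 37, 39, 40}; there are 21 of them.

21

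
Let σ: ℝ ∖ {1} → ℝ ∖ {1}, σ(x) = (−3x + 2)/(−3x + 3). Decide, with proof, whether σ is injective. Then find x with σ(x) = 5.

Suppose σ(s) = σ(t). Cross-multiplying: (−3s + 2)(−3t + 3) = (−3t + 2)(−3s + 3).
Expanding both sides and cancelling the symmetric terms leaves −3·(s − t) = 0. Since −3 ≠ 0, s = t. Hence σ is injective.
Solving σ(x) = 5: cross-multiplying gives −3x + 2 = 5(−3x + 3), which rearranges to 12x = 13, so x = 13/12.

13/12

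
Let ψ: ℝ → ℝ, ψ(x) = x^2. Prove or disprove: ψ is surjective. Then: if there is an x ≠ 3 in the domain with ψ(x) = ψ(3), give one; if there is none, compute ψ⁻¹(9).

Since 2 is even, x^2 ≥ 0 for all x ∈ ℝ, so −1 ∈ ℝ has no preimage. Therefore ψ is not surjective.
For the follow-up, such an x exists: taking x = −3 ∈ ℝ gives ψ(−3) = 9 = ψ(3) with −3 ≠ 3.

-3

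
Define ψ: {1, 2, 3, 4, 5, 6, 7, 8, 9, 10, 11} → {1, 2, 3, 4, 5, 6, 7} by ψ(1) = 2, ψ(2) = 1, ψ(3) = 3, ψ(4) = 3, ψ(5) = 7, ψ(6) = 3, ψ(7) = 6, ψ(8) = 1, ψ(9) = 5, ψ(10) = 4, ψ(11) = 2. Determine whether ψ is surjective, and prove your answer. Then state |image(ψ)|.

Every element of the codomain has a preimage: 1 = ψ(2), 2 = ψ(1), 3 = ψ(3), 4 = ψ(10), 5 = ψ(9), 6 = ψ(7), 7 = ψ(5).
So ψ is surjective.
The image of ψ is {1, 2, 3, 4, 5, 6, 7}, which has 7 elements.

7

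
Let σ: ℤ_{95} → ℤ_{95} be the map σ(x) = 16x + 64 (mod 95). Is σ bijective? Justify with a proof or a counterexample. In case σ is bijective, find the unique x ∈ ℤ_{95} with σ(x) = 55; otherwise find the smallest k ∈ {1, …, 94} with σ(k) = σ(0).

If σ(a) = σ(b), then 16a ≡ 16b (mod 95). Because gcd(16, 95) = 1, we may cancel 16 to get a ≡ b (mod 95).
We now compute 16⁻¹ mod 95 explicitly. Euclid's algorithm: 95 = 5·16 + 15, 16 = 1·15 + 1; back-substituting gives 1 = 6·16 − 1·95, so 16⁻¹ ≡ 6 (mod 95).
Then y ↦ 6(y − 64) is a two-sided inverse to σ, so every y ∈ ℤ_{95} has a preimage.
Thus σ is bijective.
Since σ is bijective, we find σ⁻¹(55): we need 16x ≡ 55 − 64 ≡ 86 (mod 95). Using 16⁻¹ = 6: x ≡ 6·86 = 516 = 5·95 + 41, so x = 41.
Check: σ(41) = 16·41 + 64 = 720 = 7·95 + 55 ≡ 55 (mod 95).

41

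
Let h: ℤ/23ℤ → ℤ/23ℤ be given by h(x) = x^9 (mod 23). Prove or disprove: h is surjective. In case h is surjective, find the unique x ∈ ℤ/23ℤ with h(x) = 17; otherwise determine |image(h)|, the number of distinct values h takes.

21

Since 23 is prime, the nonzero elements of ℤ/23ℤ form a cyclic group of order 22.
As gcd(9, 22) = 1, raising to the 9th power is a bijection on this group: if s^9 ≡ t^9 then (st^{−1})^9 = 1, and the only element of order dividing gcd(9, 22) = 1 is 1, so s = t.
With h(0) = 0 this makes h injective on all of ℤ/23ℤ, hence bijective (finite equal-size domain and codomain). In particular h is surjective.
Since h is surjective, we find the preimage of 17. The inverse of x ↦ x^9 on (ℤ/23ℤ)^× is x ↦ x^5, because 9·5 = 45 = 2·22 + 1 ≡ 1 (mod 22) and x^{22} = 1 for x ≠ 0 (Fermat). So h⁻¹(17) = 17^5 mod 23.
Repeated squaring mod 23: 17^1 ≡ 17, 17^2 ≡ 17² = 289 ≡ 13, 17^4 ≡ 13² = 169 ≡ 8. Since 5 = 4 + 1, 17^5 ≡ 8·17: 8·17 = 136 ≡ 21. So 17^5 ≡ 21 (mod 23).
Hence h⁻¹(17) = 21.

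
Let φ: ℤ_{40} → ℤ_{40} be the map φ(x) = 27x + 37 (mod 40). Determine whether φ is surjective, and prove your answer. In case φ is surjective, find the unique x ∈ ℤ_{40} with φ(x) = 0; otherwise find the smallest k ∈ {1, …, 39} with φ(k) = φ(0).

By definition, φ is surjective if every y in the codomain equals φ(x) for some x in the domain.
Since gcd(27, 40) = 1, 27 is invertible modulo 40. Euclid's algorithm: 40 = 1·27 + 13, 27 = 2·13 + 1; back-substituting gives 1 = 3·27 − 2·40, so 27⁻¹ ≡ 3 (mod 40).
Then y ↦ 3(y − 37) is a two-sided inverse to φ, so every y ∈ ℤ_{40} has a preimage.
Hence φ is surjective.
Since φ is surjective, we find φ⁻¹(0): we need 27x ≡ 0 − 37 ≡ 3 (mod 40). Using 27⁻¹ = 3: x ≡ 3·3 = 9, so x = 9.
Check: φ(9) = 27·9 + 37 = 280 = 7·40 + 0 ≡ 0 (mod 40).

9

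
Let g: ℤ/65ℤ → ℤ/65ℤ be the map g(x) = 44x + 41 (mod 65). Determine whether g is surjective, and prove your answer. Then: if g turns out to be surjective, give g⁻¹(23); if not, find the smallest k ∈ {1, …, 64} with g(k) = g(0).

38

Recall: surjectivity means every element of the codomain has a preimage under g.
Since gcd(44, 65) = 1, 44 is invertible modulo 65. Euclid's algorithm: 65 = 1·44 + 21, 44 = 2·21 + 2, 21 = 10·2 + 1; back-substituting gives 1 = 34·44 − 23·65, so 44⁻¹ ≡ 34 (mod 65).
For any y ∈ ℤ/65ℤ, x = 34(y − 41) mod 65 satisfies g(x) = 44·34(y − 41) + 41 ≡ y (since 44·34 ≡ 1 mod 65). So every y has a preimage.
So g is surjective.
Since g is surjective, we find g⁻¹(23): we need 44x ≡ 23 − 41 ≡ 47 (mod 65). Using 44⁻¹ = 34: x ≡ 34·47 = 1598 = 24·65 + 38, so x = 38.
Check: g(38) = 44·38 + 41 = 1713 = 26·65 + 23 ≡ 23 (mod 65).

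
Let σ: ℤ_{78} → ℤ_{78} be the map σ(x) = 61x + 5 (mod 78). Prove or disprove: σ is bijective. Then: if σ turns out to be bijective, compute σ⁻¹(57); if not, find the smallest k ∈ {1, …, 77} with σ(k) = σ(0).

If σ(x_1) = σ(x_2), then 61x_1 ≡ 61x_2 (mod 78). Because gcd(61, 78) = 1, we may cancel 61 to get x_1 ≡ x_2 (mod 78).
We now compute 61⁻¹ mod 78 explicitly. Euclid's algorithm: 78 = 1·61 + 17, 61 = 3·17 + 10, 17 = 1·10 + 7, 10 = 1·7 + 3, 7 = 2·3 + 1; back-substituting gives 1 = 55·61 − 43·78, so 61⁻¹ ≡ 55 (mod 78).
Then y ↦ 55(y − 5) is a two-sided inverse to σ, so every y ∈ ℤ_{78} has a preimage.
Thus σ is bijective.
Since σ is bijective, we find σ⁻¹(57): we need 61x ≡ 57 − 5 ≡ 52 (mod 78). Using 61⁻¹ = 55: x ≡ 55·52 = 2860 = 36·78 + 52, so x = 52.
Check: σ(52) = 61·52 + 5 = 3177 = 40·78 + 57 ≡ 57 (mod 78).

52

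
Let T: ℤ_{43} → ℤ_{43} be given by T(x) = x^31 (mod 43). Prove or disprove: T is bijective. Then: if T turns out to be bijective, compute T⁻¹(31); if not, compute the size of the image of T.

23

Since 43 is prime, the nonzero elements of ℤ_{43} form a cyclic group of order 42.
As gcd(31, 42) = 1, raising to the 31st power is a bijection on this group: if s^31 ≡ t^31 then (st^{−1})^31 = 1, and the only element of order dividing gcd(31, 42) = 1 is 1, so s = t.
With T(0) = 0 this makes T injective on all of ℤ_{43}, hence bijective (finite equal-size domain and codomain). In particular T is bijective.
Since T is bijective, we find the preimage of 31. The inverse of x ↦ x^31 on (ℤ_{43})^× is x ↦ x^19, because 31·19 = 589 = 14·42 + 1 ≡ 1 (mod 42) and x^{42} = 1 for x ≠ 0 (Fermat). So T⁻¹(31) = 31^19 mod 43.
Repeated squaring mod 43: 31^1 ≡ 31, 31^2 ≡ 31² = 961 ≡ 15, 31^4 ≡ 15² = 225 ≡ 10, 31^8 ≡ 10² = 100 ≡ 14, 31^16 ≡ 14² = 196 ≡ 24. Since 19 = 16 + 2 + 1, 31^19 ≡ 24·15·31: 24·15 = 360 ≡ 16, then 16·31 = 496 ≡ 23. So 31^19 ≡ 23 (mod 43).
Hence T⁻¹(31) = 23.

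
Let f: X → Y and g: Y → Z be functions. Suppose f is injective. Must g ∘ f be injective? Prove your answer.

not injective

No. Take X = Y = Z = {0, 1}, f = identity (injective), and g(x) = 0 for every x.
Then (g ∘ f)(0) = 0 = (g ∘ f)(1) with 0 ≠ 1, so g ∘ f is not injective.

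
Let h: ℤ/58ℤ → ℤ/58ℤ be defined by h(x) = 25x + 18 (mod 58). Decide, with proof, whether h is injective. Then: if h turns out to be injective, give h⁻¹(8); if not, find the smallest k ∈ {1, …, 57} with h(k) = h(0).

Recall that h is injective when h(a) = h(b) forces a = b.
If h(a) = h(b), then 25a ≡ 25b (mod 58). Because gcd(25, 58) = 1, we may cancel 25 to get a ≡ b (mod 58).
So h is injective.
We now compute 25⁻¹ mod 58 explicitly. Euclid's algorithm: 58 = 2·25 + 8, 25 = 3·8 + 1; back-substituting gives 1 = 7·25 − 3·58, so 25⁻¹ ≡ 7 (mod 58).
Since h is injective, we compute h⁻¹(8): solve 25x + 18 ≡ 8 (mod 58), i.e. 25x ≡ 48 (mod 58).
Multiplying by 25⁻¹ = 7 gives x ≡ 7·48 = 336 = 5·58 + 46 ≡ 46 (mod 58).
Check: h(46) = 25·46 + 18 = 1168 = 20·58 + 8 ≡ 8 (mod 58).

46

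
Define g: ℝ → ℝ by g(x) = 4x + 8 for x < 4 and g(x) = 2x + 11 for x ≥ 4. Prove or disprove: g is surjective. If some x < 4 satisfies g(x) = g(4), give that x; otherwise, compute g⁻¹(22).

11/4

Both pieces are strictly increasing (slopes 4 and 2), so each is injective on its own interval.
The left piece maps (−∞, 4) onto (−∞, 24); the right piece maps [4, ∞) onto [19, ∞).
The union (−∞, 24) ∪ [19, ∞) covers ℝ, so g is surjective.
For the follow-up: the images overlap, so an x < 4 with g(x) = g(4) exists. g(4) = 19; solving 4x + 8 = 19 for x < 4 gives x = (19 − 8)/4 = 11/4.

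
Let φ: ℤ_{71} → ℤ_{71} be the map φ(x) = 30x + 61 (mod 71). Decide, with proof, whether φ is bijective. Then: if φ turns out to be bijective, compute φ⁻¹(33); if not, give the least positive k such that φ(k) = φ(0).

18

Suppose φ(u) = φ(v) in ℤ_{71}. Then 30u + 61 ≡ 30v + 61 (mod 71), thus 30(u − v) ≡ 0 (mod 71).
Since gcd(30, 71) = 1, 30 is invertible modulo 71, so u − v ≡ 0 (mod 71), i.e. u = v.
We now compute 30⁻¹ mod 71 explicitly. Euclid's algorithm: 71 = 2·30 + 11, 30 = 2·11 + 8, 11 = 1·8 + 3, 8 = 2·3 + 2, 3 = 1·2 + 1; back-substituting gives 1 = 45·30 − 19·71, so 30⁻¹ ≡ 45 (mod 71).
Then y ↦ 45(y − 61) is a two-sided inverse to φ, so every y ∈ ℤ_{71} has a preimage.
Therefore φ is bijective.
Since φ is bijective, we find φ⁻¹(33): we need 30x ≡ 33 − 61 ≡ 43 (mod 71). Using 30⁻¹ = 45: x ≡ 45·43 = 1935 = 27·71 + 18, so x = 18.
Check: φ(18) = 30·18 + 61 = 601 = 8·71 + 33 ≡ 33 (mod 71).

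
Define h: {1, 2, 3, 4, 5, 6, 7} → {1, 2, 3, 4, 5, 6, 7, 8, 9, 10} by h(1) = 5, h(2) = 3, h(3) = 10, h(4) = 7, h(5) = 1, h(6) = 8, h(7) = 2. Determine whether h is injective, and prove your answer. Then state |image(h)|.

The values h(1), …, h(7) are 5, 3, 10, 7, 1, 8, 2 — all distinct.
So h(a) = h(b) only when a = b, and h is injective.
The image of h is {1, 2, 3, 5, 7, 8, 10}, which has 7 elements.

7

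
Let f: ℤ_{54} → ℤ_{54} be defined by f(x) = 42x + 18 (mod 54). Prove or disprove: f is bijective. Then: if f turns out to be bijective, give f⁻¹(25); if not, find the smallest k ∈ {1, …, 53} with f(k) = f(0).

9

We have gcd(42, 54) = 6 > 1. Taking u = 0 and v = 9: f(0) = 18 and f(9) = 42·9 + 18 = 396 ≡ 18 (mod 54).
So f(0) = f(9) while 0 ≠ 9, hence f is not injective, hence not bijective.
Since f is not bijective, we find the least positive k with f(k) = f(0): this means 42k ≡ 0 (mod 54), i.e. 54 ∣ 42k. Since gcd(42, 54) = 6, dividing through by 6 this holds exactly when 9 ∣ 7k, and as gcd(7, 9) = 1, exactly when 9 ∣ k.
The smallest positive such k is 9.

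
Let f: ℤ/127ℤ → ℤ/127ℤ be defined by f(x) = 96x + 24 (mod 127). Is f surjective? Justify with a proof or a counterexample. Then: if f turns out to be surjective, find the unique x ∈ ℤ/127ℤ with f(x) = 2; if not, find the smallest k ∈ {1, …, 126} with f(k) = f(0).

13

By definition, f is surjective if every y in the codomain equals f(x) for some x in the domain.
Since gcd(96, 127) = 1, 96 is invertible modulo 127. Euclid's algorithm: 127 = 1·96 + 31, 96 = 3·31 + 3, 31 = 10·3 + 1; back-substituting gives 1 = 86·96 − 65·127, so 96⁻¹ ≡ 86 (mod 127).
Then y ↦ 86(y − 24) is a two-sided inverse to f, so every y ∈ ℤ/127ℤ has a preimage.
Thus f is surjective.
Since f is surjective, we compute f⁻¹(2): solve 96x + 24 ≡ 2 (mod 127), i.e. 96x ≡ 105 (mod 127).
Multiplying by 96⁻¹ = 86 gives x ≡ 86·105 = 9030 = 71·127 + 13 ≡ 13 (mod 127).
Check: f(13) = 96·13 + 24 = 1272 = 10·127 + 2 ≡ 2 (mod 127).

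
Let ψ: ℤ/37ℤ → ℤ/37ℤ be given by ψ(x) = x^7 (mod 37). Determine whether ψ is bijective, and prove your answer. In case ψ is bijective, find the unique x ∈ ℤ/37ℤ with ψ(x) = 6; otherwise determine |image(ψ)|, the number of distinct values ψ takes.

31

Since 37 is prime, the nonzero elements of ℤ/37ℤ form a cyclic group of order 36.
As gcd(7, 36) = 1, raising to the 7th power is a bijection on this group: if a^7 ≡ b^7 then (ab^{−1})^7 = 1, and the only element of order dividing gcd(7, 36) = 1 is 1, so a = b.
With ψ(0) = 0 this makes ψ injective on all of ℤ/37ℤ, hence bijective (finite equal-size domain and codomain). In particular ψ is bijective.
Since ψ is bijective, we find the preimage of 6. The inverse of x ↦ x^7 on (ℤ/37ℤ)^× is x ↦ x^31, because 7·31 = 217 = 6·36 + 1 ≡ 1 (mod 36) and x^{36} = 1 for x ≠ 0 (Fermat). So ψ⁻¹(6) = 6^31 mod 37.
Repeated squaring mod 37: 6^1 ≡ 6, 6^2 ≡ 6² = 36, 6^4 ≡ 36² = 1296 ≡ 1, 6^8 ≡ 1² = 1, 6^16 ≡ 1² = 1. Since 31 = 16 + 8 + 4 + 2 + 1, 6^31 ≡ 1·1·1·36·6: 1·1 = 1, then 1·1 = 1, then 1·36 = 36, then 36·6 = 216 ≡ 31. So 6^31 ≡ 31 (mod 37).
Hence ψ⁻¹(6) = 31.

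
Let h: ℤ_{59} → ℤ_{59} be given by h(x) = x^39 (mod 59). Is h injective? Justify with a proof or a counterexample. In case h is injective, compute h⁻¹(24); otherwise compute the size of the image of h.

18

Since 59 is prime, the nonzero elements of ℤ_{59} form a cyclic group of order 58.
As gcd(39, 58) = 1, raising to the 39th power is a bijection on this group: if x_1^39 ≡ x_2^39 then (x_1x_2^{−1})^39 = 1, and the only element of order dividing gcd(39, 58) = 1 is 1, so x_1 = x_2.
With h(0) = 0 this makes h injective on all of ℤ_{59}, hence bijective (finite equal-size domain and codomain). In particular h is injective.
Since h is injective, we find the preimage of 24. The inverse of x ↦ x^39 on (ℤ_{59})^× is x ↦ x^3, because 39·3 = 117 = 2·58 + 1 ≡ 1 (mod 58) and x^{58} = 1 for x ≠ 0 (Fermat). So h⁻¹(24) = 24^3 mod 59.
Repeated squaring mod 59: 24^1 ≡ 24, 24^2 ≡ 24² = 576 ≡ 45. Since 3 = 2 + 1, 24^3 ≡ 45·24: 45·24 = 1080 ≡ 18. So 24^3 ≡ 18 (mod 59).
Hence h⁻¹(24) = 18.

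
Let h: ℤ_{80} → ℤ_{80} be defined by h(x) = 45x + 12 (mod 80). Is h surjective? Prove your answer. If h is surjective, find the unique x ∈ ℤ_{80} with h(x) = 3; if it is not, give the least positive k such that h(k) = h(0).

By definition, h is surjective if every y in the codomain equals h(x) for some x in the domain.
Since gcd(45, 80) = 5, we have 45x ≡ 0 (mod 5) for all x, so h(x) ≡ 2 (mod 5).
But 0 ≢ 2 (mod 5), so 0 ∈ ℤ_{80} has no preimage. Thus h is not surjective.
Since h is not surjective, we find the least positive k with h(k) = h(0): this means 45k ≡ 0 (mod 80), i.e. 80 ∣ 45k. Since gcd(45, 80) = 5, dividing through by 5 this holds exactly when 16 ∣ 9k, and as gcd(9, 16) = 1, exactly when 16 ∣ k.
The smallest positive such k is 16.

16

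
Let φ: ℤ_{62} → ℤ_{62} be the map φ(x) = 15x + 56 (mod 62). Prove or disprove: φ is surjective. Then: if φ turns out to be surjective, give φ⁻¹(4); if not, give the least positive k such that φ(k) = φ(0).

Recall that surjectivity means every element of the codomain has a preimage under φ.
Since gcd(15, 62) = 1, 15 is invertible modulo 62. Euclid's algorithm: 62 = 4·15 + 2, 15 = 7·2 + 1; back-substituting gives 1 = 29·15 − 7·62, so 15⁻¹ ≡ 29 (mod 62).
For any y ∈ ℤ_{62}, x = 29(y − 56) mod 62 satisfies φ(x) = 15·29(y − 56) + 56 ≡ y (since 15·29 ≡ 1 mod 62). So every y has a preimage.
Therefore φ is surjective.
Since φ is surjective, we find φ⁻¹(4): we need 15x ≡ 4 − 56 ≡ 10 (mod 62). Using 15⁻¹ = 29: x ≡ 29·10 = 290 = 4·62 + 42, so x = 42.
Check: φ(42) = 15·42 + 56 = 686 = 11·62 + 4 ≡ 4 (mod 62).

42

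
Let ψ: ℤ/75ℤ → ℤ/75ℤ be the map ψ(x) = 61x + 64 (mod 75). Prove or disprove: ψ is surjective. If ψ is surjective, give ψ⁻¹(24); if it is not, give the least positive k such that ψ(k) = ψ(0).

Since gcd(61, 75) = 1, 61 is invertible modulo 75. Euclid's algorithm: 75 = 1·61 + 14, 61 = 4·14 + 5, 14 = 2·5 + 4, 5 = 1·4 + 1; back-substituting gives 1 = 16·61 − 13·75, so 61⁻¹ ≡ 16 (mod 75).
For any y ∈ ℤ/75ℤ, x = 16(y − 64) mod 75 satisfies ψ(x) = 61·16(y − 64) + 64 ≡ y (since 61·16 ≡ 1 mod 75). So every y has a preimage.
So ψ is surjective.
Since ψ is surjective, we compute ψ⁻¹(24): solve 61x + 64 ≡ 24 (mod 75), i.e. 61x ≡ 35 (mod 75).
Multiplying by 61⁻¹ = 16 gives x ≡ 16·35 = 560 = 7·75 + 35 ≡ 35 (mod 75).
Check: ψ(35) = 61·35 + 64 = 2199 = 29·75 + 24 ≡ 24 (mod 75).

35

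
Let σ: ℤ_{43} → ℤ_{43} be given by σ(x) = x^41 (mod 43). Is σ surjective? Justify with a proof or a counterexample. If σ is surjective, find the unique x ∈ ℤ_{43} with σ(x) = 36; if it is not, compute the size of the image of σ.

6

Since 43 is prime, the nonzero elements of ℤ_{43} form a cyclic group of order 42.
As gcd(41, 42) = 1, raising to the 41st power is a bijection on this group: if u^41 ≡ v^41 then (uv^{−1})^41 = 1, and the only element of order dividing gcd(41, 42) = 1 is 1, so u = v.
With σ(0) = 0 this makes σ injective on all of ℤ_{43}, hence bijective (finite equal-size domain and codomain). In particular σ is surjective.
Since σ is surjective, we find the preimage of 36. The inverse of x ↦ x^41 on (ℤ_{43})^× is x ↦ x^41, because 41·41 = 1681 = 40·42 + 1 ≡ 1 (mod 42) and x^{42} = 1 for x ≠ 0 (Fermat). So σ⁻¹(36) = 36^41 mod 43.
Repeated squaring mod 43: 36^1 ≡ 36, 36^2 ≡ 36² = 1296 ≡ 6, 36^4 ≡ 6² = 36, 36^8 ≡ 36² = 1296 ≡ 6, 36^16 ≡ 6² = 36, 36^32 ≡ 36² = 1296 ≡ 6. Since 41 = 32 + 8 + 1, 36^41 ≡ 6·6·36: 6·6 = 36, then 36·36 = 1296 ≡ 6. So 36^41 ≡ 6 (mod 43).
Hence σ⁻¹(36) = 6.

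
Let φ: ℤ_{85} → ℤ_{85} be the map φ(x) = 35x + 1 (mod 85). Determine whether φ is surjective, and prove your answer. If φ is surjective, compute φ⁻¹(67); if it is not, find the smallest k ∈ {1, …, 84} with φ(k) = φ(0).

Since gcd(35, 85) = 5, we have 35x ≡ 0 (mod 5) for all x, so φ(x) ≡ 1 (mod 5).
But 0 ≢ 1 (mod 5), so 0 ∈ ℤ_{85} has no preimage. Thus φ is not surjective.
Since φ is not surjective, we find the least positive k with φ(k) = φ(0): this means 35k ≡ 0 (mod 85), i.e. 85 ∣ 35k. Since gcd(35, 85) = 5, dividing through by 5 this holds exactly when 17 ∣ 7k, and as gcd(7, 17) = 1, exactly when 17 ∣ k.
The smallest positive such k is 17.

17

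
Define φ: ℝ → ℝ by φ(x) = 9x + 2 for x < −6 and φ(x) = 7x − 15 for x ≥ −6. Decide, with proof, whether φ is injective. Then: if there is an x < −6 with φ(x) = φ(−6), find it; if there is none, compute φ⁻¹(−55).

-59/9

Both pieces are strictly increasing (slopes 9 and 7), so each is injective on its own interval.
The left piece maps (−∞, −6) onto (−∞, −52); the right piece maps [−6, ∞) onto [−57, ∞).
These images overlap. In particular φ(−6) = −57 (right piece), and solving 9x + 2 = −57 on the left piece gives x = −59/9 < −6.
So φ(−59/9) = φ(−6) with −59/9 ≠ −6, and φ is not injective. This x = −59/9 is the requested value below −6.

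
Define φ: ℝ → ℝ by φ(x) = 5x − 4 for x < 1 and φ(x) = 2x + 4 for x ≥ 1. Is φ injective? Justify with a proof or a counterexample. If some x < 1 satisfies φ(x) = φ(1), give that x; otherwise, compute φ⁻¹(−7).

-3/5

Both pieces are strictly increasing (slopes 5 and 2), so each is injective on its own interval.
The left piece maps (−∞, 1) onto (−∞, 1); the right piece maps [1, ∞) onto [6, ∞).
These images are disjoint, so no value is attained by both pieces. Therefore φ is injective.
Because the two images are disjoint, no x < 1 has φ(x) = φ(1), so we compute φ⁻¹(−7): −7 lies in (−∞, 1), so solve 5x − 4 = −7: x = (−7 + 4)/5 = −3/5.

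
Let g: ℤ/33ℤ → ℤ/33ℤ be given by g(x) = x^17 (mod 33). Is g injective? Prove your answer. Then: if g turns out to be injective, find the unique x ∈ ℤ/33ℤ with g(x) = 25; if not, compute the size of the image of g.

Computing x^17 mod 33 for each x (by repeated squaring, reducing mod 33 at every step), the values g(0), g(1), …, g(32) are: 0, 1, 29, 9, 16, 14, 30, 28, 2, 15, 10, 11, 12, 7, 20, 27, 25, 8, 6, 13, 26, 21, 22, 23, 18, 31, 5, 3, 19, 17, 24, 4, 32.
Every element of ℤ/33ℤ appears exactly once in this list, so g is a bijection, and in particular injective.
Since g is injective, we read off the preimage of 25 from the same table: g(16) = 25, so g⁻¹(25) = 16.

16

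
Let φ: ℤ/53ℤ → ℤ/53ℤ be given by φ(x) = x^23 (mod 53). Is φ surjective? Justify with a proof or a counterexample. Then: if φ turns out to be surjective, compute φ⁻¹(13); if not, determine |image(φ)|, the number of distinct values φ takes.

47

Since 53 is prime, the nonzero elements of ℤ/53ℤ form a cyclic group of order 52.
As gcd(23, 52) = 1, raising to the 23rd power is a bijection on this group: if s^23 ≡ t^23 then (st^{−1})^23 = 1, and the only element of order dividing gcd(23, 52) = 1 is 1, so s = t.
With φ(0) = 0 this makes φ injective on all of ℤ/53ℤ, hence bijective (finite equal-size domain and codomain). In particular φ is surjective.
Since φ is surjective, we find the preimage of 13. The inverse of x ↦ x^23 on (ℤ/53ℤ)^× is x ↦ x^43, because 23·43 = 989 = 19·52 + 1 ≡ 1 (mod 52) and x^{52} = 1 for x ≠ 0 (Fermat). So φ⁻¹(13) = 13^43 mod 53.
Repeated squaring mod 53: 13^1 ≡ 13, 13^2 ≡ 13² = 169 ≡ 10, 13^4 ≡ 10² = 100 ≡ 47, 13^8 ≡ 47² = 2209 ≡ 36, 13^16 ≡ 36² = 1296 ≡ 24, 13^32 ≡ 24² = 576 ≡ 46. Since 43 = 32 + 8 + 2 + 1, 13^43 ≡ 46·36·10·13: 46·36 = 1656 ≡ 13, then 13·10 = 130 ≡ 24, then 24·13 = 312 ≡ 47. So 13^43 ≡ 47 (mod 53).
Hence φ⁻¹(13) = 47.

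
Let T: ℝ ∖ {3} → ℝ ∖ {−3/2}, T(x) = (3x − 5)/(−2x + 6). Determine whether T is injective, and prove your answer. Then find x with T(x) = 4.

Suppose T(a) = T(b). Cross-multiplying: (3a − 5)(−2b + 6) = (3b − 5)(−2a + 6).
Expanding both sides and cancelling the symmetric terms leaves 8·(a − b) = 0. Since 8 ≠ 0, a = b. Therefore T is injective.
Solving T(x) = 4: cross-multiplying gives 3x − 5 = 4(−2x + 6), which rearranges to 11x = 29, so x = 29/11.

29/11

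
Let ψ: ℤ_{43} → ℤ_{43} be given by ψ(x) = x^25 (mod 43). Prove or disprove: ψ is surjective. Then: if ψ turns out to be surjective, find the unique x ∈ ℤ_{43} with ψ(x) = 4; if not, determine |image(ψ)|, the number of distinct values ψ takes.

16

Since 43 is prime, the nonzero elements of ℤ_{43} form a cyclic group of order 42.
As gcd(25, 42) = 1, raising to the 25th power is a bijection on this group: if u^25 ≡ v^25 then (uv^{−1})^25 = 1, and the only element of order dividing gcd(25, 42) = 1 is 1, so u = v.
With ψ(0) = 0 this makes ψ injective on all of ℤ_{43}, hence bijective (finite equal-size domain and codomain). In particular ψ is surjective.
Since ψ is surjective, we find the preimage of 4. The inverse of x ↦ x^25 on (ℤ_{43})^× is x ↦ x^37, because 25·37 = 925 = 22·42 + 1 ≡ 1 (mod 42) and x^{42} = 1 for x ≠ 0 (Fermat). So ψ⁻¹(4) = 4^37 mod 43.
Repeated squaring mod 43: 4^1 ≡ 4, 4^2 ≡ 4² = 16, 4^4 ≡ 16² = 256 ≡ 41, 4^8 ≡ 41² = 1681 ≡ 4, 4^16 ≡ 4² = 16, 4^32 ≡ 16² = 256 ≡ 41. Since 37 = 32 + 4 + 1, 4^37 ≡ 41·41·4: 41·41 = 1681 ≡ 4, then 4·4 = 16. So 4^37 ≡ 16 (mod 43).
Hence ψ⁻¹(4) = 16.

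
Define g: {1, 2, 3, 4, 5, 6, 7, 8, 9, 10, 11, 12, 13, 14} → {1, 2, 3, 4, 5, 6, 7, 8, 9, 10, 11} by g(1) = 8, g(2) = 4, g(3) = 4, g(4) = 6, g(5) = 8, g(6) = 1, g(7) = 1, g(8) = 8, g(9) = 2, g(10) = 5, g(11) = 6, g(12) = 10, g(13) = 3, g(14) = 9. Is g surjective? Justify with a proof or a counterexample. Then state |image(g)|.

9

No element maps to 7, so g is not surjective.
The image of g is {1, 2, 3, 4, 5, 6, 8, 9, 10}, which has 9 elements.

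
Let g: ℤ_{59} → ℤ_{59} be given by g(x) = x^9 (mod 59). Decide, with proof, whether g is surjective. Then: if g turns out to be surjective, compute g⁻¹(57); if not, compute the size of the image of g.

9

Since 59 is prime, the nonzero elements of ℤ_{59} form a cyclic group of order 58.
As gcd(9, 58) = 1, raising to the 9th power is a bijection on this group: if a^9 ≡ b^9 then (ab^{−1})^9 = 1, and the only element of order dividing gcd(9, 58) = 1 is 1, so a = b.
With g(0) = 0 this makes g injective on all of ℤ_{59}, hence bijective (finite equal-size domain and codomain). In particular g is surjective.
Since g is surjective, we find the preimage of 57. The inverse of x ↦ x^9 on (ℤ_{59})^× is x ↦ x^13, because 9·13 = 117 = 2·58 + 1 ≡ 1 (mod 58) and x^{58} = 1 for x ≠ 0 (Fermat). So g⁻¹(57) = 57^13 mod 59.
Repeated squaring mod 59: 57^1 ≡ 57, 57^2 ≡ 57² = 3249 ≡ 4, 57^4 ≡ 4² = 16, 57^8 ≡ 16² = 256 ≡ 20. Since 13 = 8 + 4 + 1, 57^13 ≡ 20·16·57: 20·16 = 320 ≡ 25, then 25·57 = 1425 ≡ 9. So 57^13 ≡ 9 (mod 59).
Hence g⁻¹(57) = 9.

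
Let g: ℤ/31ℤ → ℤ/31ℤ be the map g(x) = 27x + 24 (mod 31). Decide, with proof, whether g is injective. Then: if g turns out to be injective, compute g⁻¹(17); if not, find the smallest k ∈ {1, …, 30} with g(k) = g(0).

Recall that g is injective when g(s) = g(t) forces s = t.
Suppose g(s) = g(t) in ℤ/31ℤ. Then 27s + 24 ≡ 27t + 24 (mod 31), so 27(s − t) ≡ 0 (mod 31).
Since gcd(27, 31) = 1, 27 is invertible modulo 31, therefore s − t ≡ 0 (mod 31), i.e. s = t.
Hence g is injective.
We now compute 27⁻¹ mod 31 explicitly. Euclid's algorithm: 31 = 1·27 + 4, 27 = 6·4 + 3, 4 = 1·3 + 1; back-substituting gives 1 = 23·27 − 20·31, so 27⁻¹ ≡ 23 (mod 31).
Since g is injective, we find g⁻¹(17): we need 27x ≡ 17 − 24 ≡ 24 (mod 31). Using 27⁻¹ = 23: x ≡ 23·24 = 552 = 17·31 + 25, so x = 25.
Check: g(25) = 27·25 + 24 = 699 = 22·31 + 17 ≡ 17 (mod 31).

25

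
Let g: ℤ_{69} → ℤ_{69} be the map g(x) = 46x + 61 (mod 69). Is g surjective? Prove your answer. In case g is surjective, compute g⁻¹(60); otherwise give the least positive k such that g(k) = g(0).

3

By definition, surjectivity means every element of the codomain has a preimage under g.
Since gcd(46, 69) = 23, we have 46x ≡ 0 (mod 23) for all x, so g(x) ≡ 15 (mod 23).
But 0 ≢ 15 (mod 23), so 0 ∈ ℤ_{69} has no preimage. Therefore g is not surjective.
Since g is not surjective, we find the least positive k with g(k) = g(0): this means 46k ≡ 0 (mod 69), i.e. 69 ∣ 46k. Since gcd(46, 69) = 23, dividing through by 23 this holds exactly when 3 ∣ 2k, and as gcd(2, 3) = 1, exactly when 3 ∣ k.
The smallest positive such k is 3.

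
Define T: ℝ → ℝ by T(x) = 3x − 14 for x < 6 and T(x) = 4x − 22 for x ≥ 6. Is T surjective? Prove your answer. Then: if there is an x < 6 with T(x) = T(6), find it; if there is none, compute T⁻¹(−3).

16/3

Both pieces are strictly increasing (slopes 3 and 4), so each is injective on its own interval.
The left piece maps (−∞, 6) onto (−∞, 4); the right piece maps [6, ∞) onto [2, ∞).
The union (−∞, 4) ∪ [2, ∞) covers ℝ, so T is surjective.
For the follow-up: the images overlap, so an x < 6 with T(x) = T(6) exists. T(6) = 2; solving 3x − 14 = 2 for x < 6 gives x = (2 + 14)/3 = 16/3.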